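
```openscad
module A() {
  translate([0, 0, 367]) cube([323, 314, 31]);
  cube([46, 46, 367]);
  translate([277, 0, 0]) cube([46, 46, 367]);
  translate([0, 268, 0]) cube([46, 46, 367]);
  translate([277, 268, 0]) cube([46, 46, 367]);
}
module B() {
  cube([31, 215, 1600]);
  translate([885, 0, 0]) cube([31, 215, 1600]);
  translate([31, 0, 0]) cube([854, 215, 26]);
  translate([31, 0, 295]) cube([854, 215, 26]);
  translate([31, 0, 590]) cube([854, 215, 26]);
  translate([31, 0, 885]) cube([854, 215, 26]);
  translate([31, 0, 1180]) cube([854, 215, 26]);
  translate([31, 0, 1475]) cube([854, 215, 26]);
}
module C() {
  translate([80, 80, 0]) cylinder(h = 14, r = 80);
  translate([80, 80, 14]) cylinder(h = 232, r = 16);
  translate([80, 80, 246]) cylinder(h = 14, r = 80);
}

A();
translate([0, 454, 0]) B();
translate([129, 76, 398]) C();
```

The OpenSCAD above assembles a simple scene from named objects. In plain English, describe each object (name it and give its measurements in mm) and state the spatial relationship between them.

A is a four-legged stool. The seat is a 323×314×31 mm slab whose top surface is at z = 398 mm; four square legs, each 46×46 mm in cross-section, run from the floor (z = 0) to the underside of the seat, each flush with a corner of the seat.

B is a bookshelf 916 mm wide overall, 215 mm deep and 1600 mm tall. The two sides are 31 mm thick vertical panels. 6 horizontal shelves of 26 mm thickness span between the inner faces of the sides; the lowest shelf sits on the floor and shelves are stacked with a clear vertical gap of 269 mm between each pair.

C is a spool: two coaxial disc flanges of radius 80 mm and thickness 14 mm, joined by a core cylinder of radius 16 mm and height 232 mm. The lower flange rests on z = 0 and the three cylinders share a vertical axis.

The bookshelf is on the floor beside the stool on its +y side. The spool is on top of the stool.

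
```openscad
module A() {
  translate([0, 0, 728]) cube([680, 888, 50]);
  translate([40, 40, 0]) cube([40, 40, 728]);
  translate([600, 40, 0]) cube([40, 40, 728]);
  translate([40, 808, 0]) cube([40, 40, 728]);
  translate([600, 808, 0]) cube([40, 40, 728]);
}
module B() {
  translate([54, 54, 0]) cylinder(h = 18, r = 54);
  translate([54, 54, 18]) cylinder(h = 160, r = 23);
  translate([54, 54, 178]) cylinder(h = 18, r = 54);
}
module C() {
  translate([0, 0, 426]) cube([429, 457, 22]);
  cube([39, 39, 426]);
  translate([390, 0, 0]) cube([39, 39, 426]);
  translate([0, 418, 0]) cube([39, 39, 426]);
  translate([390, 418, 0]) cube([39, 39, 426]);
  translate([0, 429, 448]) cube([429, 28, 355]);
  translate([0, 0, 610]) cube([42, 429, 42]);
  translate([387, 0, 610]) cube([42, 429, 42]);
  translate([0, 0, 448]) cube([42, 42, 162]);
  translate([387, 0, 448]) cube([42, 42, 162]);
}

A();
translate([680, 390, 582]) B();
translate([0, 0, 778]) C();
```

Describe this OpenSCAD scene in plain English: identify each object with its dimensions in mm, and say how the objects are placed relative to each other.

A is a table: top 680 mm (x) × 888 mm (y), 50 mm thick, upper face at z = 778 mm, on four 40×40 mm square legs, each inset 40 mm from the nearest pair of top edges, running from z = 0 to the bottom of the top.

B is a spool: two coaxial disc flanges of radius 54 mm and thickness 18 mm, joined by a core cylinder of radius 23 mm and height 160 mm. The lower flange rests on z = 0 and the three cylinders share a vertical axis.

C is a chair. The seat is a 429×457×22 mm slab with its top at z = 448 mm, on four 39×39 mm corner legs (flush with the seat edges, standing on z = 0). A flat backrest 28 mm thick, 355 mm tall, spans the full seat width and rises from the seat top along its +y edge, rear face flush with the rear of the seat. Two armrests of 42×42 mm section run along each side from the seat's front edge to the front of the backrest, top faces 204 mm above the seat top and outer faces flush with the seat's x-edges; a 42×42 mm post under the front of each armrest stands on the seat at the front corner.

The spool is beside the table with their tops flush at z = 778. The chair is on top of the table.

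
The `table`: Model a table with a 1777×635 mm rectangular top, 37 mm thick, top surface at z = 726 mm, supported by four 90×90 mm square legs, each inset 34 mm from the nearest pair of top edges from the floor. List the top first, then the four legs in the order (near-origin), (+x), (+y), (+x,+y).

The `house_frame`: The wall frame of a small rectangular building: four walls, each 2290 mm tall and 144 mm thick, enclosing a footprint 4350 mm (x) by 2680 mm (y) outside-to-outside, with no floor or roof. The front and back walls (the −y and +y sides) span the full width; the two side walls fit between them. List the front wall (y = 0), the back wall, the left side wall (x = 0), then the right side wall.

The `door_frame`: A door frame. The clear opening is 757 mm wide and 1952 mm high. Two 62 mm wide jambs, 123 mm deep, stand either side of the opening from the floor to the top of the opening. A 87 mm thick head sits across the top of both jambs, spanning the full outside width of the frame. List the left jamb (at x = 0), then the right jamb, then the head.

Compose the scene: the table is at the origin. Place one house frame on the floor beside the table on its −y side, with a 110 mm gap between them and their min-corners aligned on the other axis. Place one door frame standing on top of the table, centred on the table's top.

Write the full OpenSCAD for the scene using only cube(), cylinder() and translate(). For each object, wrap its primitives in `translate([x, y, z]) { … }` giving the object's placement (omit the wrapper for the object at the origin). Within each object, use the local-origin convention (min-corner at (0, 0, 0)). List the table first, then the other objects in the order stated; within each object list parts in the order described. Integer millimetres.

translate([0, 0, 689]) cube([1777, 635, 37]);
translate([34, 34, 0]) cube([90, 90, 689]);
translate([1653, 34, 0]) cube([90, 90, 689]);
translate([34, 511, 0]) cube([90, 90, 689]);
translate([1653, 511, 0]) cube([90, 90, 689]);
translate([0, -2790, 0]) {
  cube([4350, 144, 2290]);
  translate([0, 2536, 0]) cube([4350, 144, 2290]);
  translate([0, 144, 0]) cube([144, 2392, 2290]);
  translate([4206, 144, 0]) cube([144, 2392, 2290]);
}
translate([448, 256, 726]) {
  cube([62, 123, 1952]);
  translate([819, 0, 0]) cube([62, 123, 1952]);
  translate([0, 0, 1952]) cube([881, 123, 87]);
}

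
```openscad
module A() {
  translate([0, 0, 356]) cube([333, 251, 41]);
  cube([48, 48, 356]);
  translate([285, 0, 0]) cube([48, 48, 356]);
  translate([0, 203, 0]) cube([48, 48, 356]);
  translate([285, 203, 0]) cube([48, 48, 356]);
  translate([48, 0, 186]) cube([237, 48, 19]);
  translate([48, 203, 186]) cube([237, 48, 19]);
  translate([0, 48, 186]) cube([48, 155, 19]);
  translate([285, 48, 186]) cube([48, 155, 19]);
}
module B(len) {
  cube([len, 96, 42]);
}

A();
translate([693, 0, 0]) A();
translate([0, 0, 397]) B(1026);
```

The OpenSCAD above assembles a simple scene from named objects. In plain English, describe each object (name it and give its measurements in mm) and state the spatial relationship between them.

A is a four-legged stool. The seat is 333×251 mm, 41 mm thick, top at z = 397 mm. It stands on four square legs, each 48×48 mm in cross-section, from z = 0 to the seat underside, each flush with a corner of the seat. Four stretchers, 48 mm wide and 19 mm tall, connect adjacent legs with their undersides at z = 186 mm, each running between the inner faces of the legs it joins and aligned with the legs' outer faces on the other axis.

B is a rectangular beam 1026 mm long (x), 96 mm deep (y), 42 mm thick (z).

The beam spans the tops of two stools placed 360 mm apart, resting at z = 397 mm.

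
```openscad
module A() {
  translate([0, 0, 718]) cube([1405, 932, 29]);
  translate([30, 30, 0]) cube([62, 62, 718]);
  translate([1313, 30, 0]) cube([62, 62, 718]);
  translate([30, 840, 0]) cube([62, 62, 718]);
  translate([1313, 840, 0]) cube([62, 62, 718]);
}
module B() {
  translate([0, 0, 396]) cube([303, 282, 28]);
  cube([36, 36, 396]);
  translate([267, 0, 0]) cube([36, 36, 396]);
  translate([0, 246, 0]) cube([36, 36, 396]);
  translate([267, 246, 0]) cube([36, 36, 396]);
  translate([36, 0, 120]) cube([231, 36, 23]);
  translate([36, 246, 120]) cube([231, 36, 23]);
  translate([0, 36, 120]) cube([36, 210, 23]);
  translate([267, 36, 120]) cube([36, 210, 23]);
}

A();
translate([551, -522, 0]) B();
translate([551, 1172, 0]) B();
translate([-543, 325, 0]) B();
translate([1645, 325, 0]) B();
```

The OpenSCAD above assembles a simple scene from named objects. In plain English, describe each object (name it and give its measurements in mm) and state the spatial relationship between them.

A is a table: top 1405 mm (x) × 932 mm (y), 29 mm thick, upper face at z = 747 mm, on four 62×62 mm square legs, each inset 30 mm from the nearest pair of top edges, running from z = 0 to the bottom of the top.

B is a four-legged stool. The seat is 303×282 mm, 28 mm thick, top at z = 424 mm. It stands on four square legs, each 36×36 mm in cross-section, from z = 0 to the seat underside, each flush with a corner of the seat. Four stretchers, 36 mm wide and 23 mm tall, connect adjacent legs with their undersides at z = 120 mm, each running between the inner faces of the legs it joins and aligned with the legs' outer faces on the other axis.

Four stools sit around the table at the −y, +y, −x, +x sides.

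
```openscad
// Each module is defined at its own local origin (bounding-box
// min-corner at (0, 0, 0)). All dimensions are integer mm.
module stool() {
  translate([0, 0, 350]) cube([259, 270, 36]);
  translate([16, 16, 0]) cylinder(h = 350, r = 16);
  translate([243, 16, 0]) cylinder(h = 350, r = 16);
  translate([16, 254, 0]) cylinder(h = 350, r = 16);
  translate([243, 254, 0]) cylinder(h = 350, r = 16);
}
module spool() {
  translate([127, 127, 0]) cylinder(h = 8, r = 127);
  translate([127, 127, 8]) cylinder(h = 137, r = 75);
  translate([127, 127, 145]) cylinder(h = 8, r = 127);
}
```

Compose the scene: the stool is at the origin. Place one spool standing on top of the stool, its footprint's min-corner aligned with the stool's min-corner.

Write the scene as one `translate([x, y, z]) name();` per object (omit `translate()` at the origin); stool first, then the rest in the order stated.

stool();
translate([0, 0, 386]) spool();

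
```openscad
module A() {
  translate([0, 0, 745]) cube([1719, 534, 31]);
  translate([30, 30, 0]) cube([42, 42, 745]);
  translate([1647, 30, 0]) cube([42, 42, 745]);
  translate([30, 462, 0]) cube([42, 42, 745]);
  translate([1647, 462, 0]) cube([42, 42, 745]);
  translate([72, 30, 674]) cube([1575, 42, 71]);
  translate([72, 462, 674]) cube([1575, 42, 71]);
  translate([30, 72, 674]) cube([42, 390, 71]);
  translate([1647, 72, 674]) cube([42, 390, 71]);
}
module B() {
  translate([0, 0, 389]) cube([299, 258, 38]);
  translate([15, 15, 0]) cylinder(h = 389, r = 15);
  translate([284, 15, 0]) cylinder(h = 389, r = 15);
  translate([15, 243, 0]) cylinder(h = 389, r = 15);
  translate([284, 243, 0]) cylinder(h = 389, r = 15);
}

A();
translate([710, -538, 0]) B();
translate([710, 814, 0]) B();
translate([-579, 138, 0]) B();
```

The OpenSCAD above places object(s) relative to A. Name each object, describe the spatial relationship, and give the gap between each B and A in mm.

A is a table. B is a stool. Three stools sit around the table at the −y, +y, −x sides. The gap between each stool and the table is 280 mm.

Each stool's nearest face is 280 mm from the table's bounding box.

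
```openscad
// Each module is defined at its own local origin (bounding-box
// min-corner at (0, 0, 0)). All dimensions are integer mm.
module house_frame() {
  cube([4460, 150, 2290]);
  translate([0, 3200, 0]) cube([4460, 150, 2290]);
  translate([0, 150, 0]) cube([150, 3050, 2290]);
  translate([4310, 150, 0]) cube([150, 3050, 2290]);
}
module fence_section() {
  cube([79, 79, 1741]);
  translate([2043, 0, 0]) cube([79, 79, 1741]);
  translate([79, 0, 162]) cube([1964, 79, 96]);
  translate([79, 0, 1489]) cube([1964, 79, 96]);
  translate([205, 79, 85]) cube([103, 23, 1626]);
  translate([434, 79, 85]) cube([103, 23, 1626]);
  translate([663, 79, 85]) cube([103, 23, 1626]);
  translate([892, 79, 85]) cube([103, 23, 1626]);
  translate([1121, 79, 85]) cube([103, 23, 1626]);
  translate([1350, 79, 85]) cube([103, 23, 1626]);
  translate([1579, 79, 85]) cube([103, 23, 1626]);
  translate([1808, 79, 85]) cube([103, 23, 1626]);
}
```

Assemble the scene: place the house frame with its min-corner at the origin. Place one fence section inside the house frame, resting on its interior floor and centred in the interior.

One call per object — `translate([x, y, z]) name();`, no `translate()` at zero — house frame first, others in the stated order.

house_frame();
translate([1169, 1624, 0]) fence_section();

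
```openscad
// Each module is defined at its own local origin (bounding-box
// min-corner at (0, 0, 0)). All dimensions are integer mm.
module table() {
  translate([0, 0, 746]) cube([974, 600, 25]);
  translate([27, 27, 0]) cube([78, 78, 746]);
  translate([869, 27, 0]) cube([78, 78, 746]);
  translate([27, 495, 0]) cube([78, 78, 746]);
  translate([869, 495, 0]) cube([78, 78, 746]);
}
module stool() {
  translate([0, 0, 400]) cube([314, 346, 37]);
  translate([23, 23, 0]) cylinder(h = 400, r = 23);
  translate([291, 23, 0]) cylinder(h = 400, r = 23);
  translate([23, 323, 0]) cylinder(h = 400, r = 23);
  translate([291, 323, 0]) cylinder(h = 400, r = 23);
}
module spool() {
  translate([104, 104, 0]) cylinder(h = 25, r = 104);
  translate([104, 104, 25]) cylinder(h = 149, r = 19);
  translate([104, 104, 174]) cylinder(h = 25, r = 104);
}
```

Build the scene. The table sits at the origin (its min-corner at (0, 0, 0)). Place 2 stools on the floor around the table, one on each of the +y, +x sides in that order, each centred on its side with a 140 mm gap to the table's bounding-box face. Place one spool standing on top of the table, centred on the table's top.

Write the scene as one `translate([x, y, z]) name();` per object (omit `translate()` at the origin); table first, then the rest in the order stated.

table();
translate([330, 740, 0]) stool();
translate([1114, 127, 0]) stool();
translate([383, 196, 771]) spool();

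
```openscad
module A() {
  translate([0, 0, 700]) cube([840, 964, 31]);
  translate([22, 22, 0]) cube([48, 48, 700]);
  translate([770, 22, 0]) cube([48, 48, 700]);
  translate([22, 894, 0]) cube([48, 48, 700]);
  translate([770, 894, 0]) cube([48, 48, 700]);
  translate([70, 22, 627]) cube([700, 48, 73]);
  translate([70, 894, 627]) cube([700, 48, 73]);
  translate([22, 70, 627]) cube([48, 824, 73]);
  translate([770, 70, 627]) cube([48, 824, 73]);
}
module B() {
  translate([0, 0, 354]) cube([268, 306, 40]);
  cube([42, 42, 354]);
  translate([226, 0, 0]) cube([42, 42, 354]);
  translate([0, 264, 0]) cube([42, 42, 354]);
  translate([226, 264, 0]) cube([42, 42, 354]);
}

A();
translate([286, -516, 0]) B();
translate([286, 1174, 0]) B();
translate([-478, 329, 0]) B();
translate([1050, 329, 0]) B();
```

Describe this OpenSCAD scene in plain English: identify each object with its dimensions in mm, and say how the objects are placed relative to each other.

A is a table with a 840×964 mm rectangular top, 31 mm thick, top surface at z = 731 mm, supported by four 48×48 mm square legs, each inset 22 mm from the nearest pair of top edges, running from the floor. Four apron rails, 48 mm thick and 73 mm tall, run between adjacent legs with their top edges flush with the underside of the top and their outer faces flush with the legs' outer faces.

B is a four-legged stool. The seat is 268×306 mm, 40 mm thick, top at z = 394 mm. It stands on four square legs, each 42×42 mm in cross-section, from z = 0 to the seat underside, each flush with a corner of the seat.

Four stools sit around the table at the −y, +y, −x, +x sides.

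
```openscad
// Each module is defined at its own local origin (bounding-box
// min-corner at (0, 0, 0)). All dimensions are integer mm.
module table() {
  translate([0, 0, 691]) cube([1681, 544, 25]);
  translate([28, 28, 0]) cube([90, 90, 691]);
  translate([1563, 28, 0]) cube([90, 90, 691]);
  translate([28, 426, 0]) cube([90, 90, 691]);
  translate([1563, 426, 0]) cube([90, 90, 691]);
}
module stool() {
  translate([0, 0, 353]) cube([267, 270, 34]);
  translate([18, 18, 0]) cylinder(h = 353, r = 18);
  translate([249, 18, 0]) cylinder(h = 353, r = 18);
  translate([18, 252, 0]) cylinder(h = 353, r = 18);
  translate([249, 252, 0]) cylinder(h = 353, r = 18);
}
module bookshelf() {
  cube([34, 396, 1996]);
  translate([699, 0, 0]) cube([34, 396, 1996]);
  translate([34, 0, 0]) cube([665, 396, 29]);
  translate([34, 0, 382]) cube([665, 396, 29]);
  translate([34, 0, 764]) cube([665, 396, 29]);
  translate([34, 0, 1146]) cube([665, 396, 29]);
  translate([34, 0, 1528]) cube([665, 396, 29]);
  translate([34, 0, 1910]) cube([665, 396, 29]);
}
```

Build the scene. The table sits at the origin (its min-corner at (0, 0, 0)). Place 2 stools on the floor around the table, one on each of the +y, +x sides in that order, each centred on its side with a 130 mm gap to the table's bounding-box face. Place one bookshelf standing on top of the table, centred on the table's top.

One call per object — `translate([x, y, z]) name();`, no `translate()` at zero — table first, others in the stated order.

table();
translate([707, 674, 0]) stool();
translate([1811, 137, 0]) stool();
translate([474, 74, 716]) bookshelf();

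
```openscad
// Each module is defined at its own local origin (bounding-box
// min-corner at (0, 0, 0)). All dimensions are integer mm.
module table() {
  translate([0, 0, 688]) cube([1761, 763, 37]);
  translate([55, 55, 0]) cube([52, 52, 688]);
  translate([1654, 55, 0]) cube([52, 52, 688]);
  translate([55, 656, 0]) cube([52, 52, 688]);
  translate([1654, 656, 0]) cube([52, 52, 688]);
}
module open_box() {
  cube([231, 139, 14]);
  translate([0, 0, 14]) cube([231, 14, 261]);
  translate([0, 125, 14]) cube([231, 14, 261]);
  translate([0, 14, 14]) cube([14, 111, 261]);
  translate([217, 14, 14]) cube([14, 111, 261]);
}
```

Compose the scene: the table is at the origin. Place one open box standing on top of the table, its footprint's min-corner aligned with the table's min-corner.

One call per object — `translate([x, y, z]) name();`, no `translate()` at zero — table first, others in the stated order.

table();
translate([0, 0, 725]) open_box();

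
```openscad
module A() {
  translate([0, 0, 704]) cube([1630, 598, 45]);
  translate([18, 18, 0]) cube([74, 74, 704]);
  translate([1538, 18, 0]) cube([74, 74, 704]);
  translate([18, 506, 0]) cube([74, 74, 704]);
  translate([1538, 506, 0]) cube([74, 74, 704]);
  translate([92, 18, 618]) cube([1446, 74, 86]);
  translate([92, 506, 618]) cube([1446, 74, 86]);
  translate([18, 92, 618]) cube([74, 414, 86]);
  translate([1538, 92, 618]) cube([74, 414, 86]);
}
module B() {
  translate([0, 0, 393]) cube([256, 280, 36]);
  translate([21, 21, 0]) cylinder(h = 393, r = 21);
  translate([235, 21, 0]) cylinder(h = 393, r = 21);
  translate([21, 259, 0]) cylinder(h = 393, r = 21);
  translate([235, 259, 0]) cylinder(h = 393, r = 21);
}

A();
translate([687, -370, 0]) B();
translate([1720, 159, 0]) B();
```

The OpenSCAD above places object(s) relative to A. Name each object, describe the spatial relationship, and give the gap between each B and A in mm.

Each stool's nearest face is 90 mm from the table's bounding box.

A is a table. B is a stool. Two stools sit around the table at the −y, +x sides. The gap between each stool and the table is 90 mm.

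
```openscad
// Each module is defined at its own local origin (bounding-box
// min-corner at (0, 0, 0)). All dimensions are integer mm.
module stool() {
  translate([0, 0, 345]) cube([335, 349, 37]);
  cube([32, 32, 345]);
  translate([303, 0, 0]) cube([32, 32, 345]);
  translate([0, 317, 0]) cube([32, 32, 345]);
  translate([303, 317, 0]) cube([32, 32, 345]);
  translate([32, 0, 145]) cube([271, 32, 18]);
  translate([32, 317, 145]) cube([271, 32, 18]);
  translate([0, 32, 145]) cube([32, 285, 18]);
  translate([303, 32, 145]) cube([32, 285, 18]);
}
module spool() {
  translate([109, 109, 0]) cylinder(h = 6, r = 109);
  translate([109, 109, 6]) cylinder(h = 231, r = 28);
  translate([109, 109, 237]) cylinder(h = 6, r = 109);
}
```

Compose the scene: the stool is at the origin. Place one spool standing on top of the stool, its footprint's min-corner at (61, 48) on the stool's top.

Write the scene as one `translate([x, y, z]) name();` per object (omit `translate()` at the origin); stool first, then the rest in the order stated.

stool();
translate([61, 48, 382]) spool();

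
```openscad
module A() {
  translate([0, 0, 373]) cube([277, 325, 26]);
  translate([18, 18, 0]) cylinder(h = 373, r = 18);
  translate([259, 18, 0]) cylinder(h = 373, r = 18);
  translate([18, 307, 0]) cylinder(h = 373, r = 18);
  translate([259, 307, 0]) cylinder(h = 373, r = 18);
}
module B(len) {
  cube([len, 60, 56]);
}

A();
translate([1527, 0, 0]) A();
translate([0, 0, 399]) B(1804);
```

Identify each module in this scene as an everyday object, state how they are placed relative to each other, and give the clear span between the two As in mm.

Second stool starts at x = 1527; first ends at x = 277; clear span = 1527 − 277 = 1250 mm.

A is a stool. B is a beam. A beam spans the tops of two stools. The clear span between the two stools is 1250 mm.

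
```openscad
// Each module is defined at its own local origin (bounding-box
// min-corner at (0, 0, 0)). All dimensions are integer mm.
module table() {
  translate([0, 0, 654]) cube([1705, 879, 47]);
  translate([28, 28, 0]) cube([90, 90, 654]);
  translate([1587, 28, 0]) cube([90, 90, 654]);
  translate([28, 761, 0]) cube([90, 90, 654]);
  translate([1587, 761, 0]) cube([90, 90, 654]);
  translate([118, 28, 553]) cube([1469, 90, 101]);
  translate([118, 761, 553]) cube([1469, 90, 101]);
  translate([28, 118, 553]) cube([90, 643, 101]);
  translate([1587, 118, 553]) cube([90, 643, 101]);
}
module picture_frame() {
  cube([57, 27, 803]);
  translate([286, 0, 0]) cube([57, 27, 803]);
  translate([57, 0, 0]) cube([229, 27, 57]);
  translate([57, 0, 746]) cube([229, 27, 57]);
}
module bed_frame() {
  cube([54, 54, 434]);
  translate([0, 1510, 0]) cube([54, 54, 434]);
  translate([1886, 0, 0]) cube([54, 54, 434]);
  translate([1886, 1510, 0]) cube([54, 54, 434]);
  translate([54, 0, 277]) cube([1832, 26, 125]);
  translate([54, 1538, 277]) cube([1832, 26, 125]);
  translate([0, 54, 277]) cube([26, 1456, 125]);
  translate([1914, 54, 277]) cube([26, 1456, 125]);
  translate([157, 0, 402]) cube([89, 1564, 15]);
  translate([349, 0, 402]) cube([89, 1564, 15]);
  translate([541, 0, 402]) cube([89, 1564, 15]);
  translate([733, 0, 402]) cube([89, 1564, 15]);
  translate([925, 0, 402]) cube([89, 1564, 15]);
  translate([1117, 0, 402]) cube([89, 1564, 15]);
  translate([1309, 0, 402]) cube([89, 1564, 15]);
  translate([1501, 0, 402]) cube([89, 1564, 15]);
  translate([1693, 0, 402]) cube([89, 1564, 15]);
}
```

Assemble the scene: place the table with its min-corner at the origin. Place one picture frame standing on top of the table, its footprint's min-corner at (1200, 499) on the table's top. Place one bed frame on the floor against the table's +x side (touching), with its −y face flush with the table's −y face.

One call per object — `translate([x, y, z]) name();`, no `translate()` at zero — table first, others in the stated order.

table();
translate([1200, 499, 701]) picture_frame();
translate([1705, 0, 0]) bed_frame();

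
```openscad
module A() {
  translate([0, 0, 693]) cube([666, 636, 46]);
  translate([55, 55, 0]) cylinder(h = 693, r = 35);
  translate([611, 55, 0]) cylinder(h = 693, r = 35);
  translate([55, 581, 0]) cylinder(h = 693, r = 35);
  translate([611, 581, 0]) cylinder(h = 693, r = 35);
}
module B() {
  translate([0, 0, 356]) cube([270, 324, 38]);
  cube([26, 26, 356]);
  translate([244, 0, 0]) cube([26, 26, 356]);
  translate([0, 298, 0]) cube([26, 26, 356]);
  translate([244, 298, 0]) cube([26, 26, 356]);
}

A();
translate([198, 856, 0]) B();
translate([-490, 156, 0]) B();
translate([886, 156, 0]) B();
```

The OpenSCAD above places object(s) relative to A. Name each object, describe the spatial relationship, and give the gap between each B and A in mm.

A is a table. B is a stool. Three stools sit around the table at the +y, −x, +x sides. The gap between each stool and the table is 220 mm.

Each stool's nearest face is 220 mm from the table's bounding box.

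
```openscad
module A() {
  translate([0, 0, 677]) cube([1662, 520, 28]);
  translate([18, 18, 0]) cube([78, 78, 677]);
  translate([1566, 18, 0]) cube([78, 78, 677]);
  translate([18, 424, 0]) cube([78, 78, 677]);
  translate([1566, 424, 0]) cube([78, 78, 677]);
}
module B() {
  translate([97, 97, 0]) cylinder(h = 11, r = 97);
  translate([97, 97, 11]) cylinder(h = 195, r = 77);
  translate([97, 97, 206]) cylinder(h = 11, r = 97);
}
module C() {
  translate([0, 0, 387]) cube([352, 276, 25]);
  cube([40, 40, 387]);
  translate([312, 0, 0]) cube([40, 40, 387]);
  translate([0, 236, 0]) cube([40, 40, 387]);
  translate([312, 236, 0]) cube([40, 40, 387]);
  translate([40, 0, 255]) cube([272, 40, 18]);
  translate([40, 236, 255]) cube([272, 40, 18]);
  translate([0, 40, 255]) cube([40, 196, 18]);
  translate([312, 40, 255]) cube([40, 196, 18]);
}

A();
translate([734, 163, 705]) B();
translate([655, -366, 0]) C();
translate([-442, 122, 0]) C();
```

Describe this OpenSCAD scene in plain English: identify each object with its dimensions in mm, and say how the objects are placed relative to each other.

A is a table with a 1662×520 mm rectangular top, 28 mm thick, top surface at z = 705 mm, supported by four 78×78 mm square legs, each inset 18 mm from the nearest pair of top edges, running from the floor.

B is a spool: two coaxial disc flanges of radius 97 mm and thickness 11 mm, joined by a core cylinder of radius 77 mm and height 195 mm. The lower flange rests on z = 0 and the three cylinders share a vertical axis.

C is a simple wooden stool: a rectangular seat 352 mm (x) by 276 mm (y), 25 mm thick, top face at z = 412 mm, on four square legs, each 40×40 mm in cross-section. The legs rest on z = 0, each flush with a corner of the seat. Four stretchers, 40 mm wide and 18 mm tall, connect adjacent legs with their undersides at z = 255 mm, each running between the inner faces of the legs it joins and aligned with the legs' outer faces on the other axis.

The spool is on top of the table, centred. Two stools sit around the table at the −y, −x sides.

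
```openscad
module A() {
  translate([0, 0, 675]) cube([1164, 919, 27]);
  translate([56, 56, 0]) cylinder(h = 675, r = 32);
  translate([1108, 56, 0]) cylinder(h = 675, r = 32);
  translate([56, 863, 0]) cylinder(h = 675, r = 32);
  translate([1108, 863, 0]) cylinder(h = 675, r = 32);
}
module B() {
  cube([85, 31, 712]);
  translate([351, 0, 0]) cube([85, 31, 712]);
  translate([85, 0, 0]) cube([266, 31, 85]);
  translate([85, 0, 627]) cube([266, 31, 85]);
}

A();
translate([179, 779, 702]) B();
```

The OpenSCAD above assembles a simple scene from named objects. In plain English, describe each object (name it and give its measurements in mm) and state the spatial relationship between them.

A is a rectangular dining table. The top is 1164×919×27 mm with its upper surface at z = 702 mm. It stands on four round legs of 64 mm diameter, each leg's bounding box inset 24 mm from the nearest pair of top edges, running from the floor to the underside of the top.

B is a rectangular picture frame lying in the x–z plane (depth along y). The opening is 266 mm wide (x) by 542 mm tall (z), surrounded by a border 85 mm wide on all four sides. The frame is 31 mm deep and is made of two full-height vertical stiles with two horizontal rails fitted between them.

The picture frame is on top of the table.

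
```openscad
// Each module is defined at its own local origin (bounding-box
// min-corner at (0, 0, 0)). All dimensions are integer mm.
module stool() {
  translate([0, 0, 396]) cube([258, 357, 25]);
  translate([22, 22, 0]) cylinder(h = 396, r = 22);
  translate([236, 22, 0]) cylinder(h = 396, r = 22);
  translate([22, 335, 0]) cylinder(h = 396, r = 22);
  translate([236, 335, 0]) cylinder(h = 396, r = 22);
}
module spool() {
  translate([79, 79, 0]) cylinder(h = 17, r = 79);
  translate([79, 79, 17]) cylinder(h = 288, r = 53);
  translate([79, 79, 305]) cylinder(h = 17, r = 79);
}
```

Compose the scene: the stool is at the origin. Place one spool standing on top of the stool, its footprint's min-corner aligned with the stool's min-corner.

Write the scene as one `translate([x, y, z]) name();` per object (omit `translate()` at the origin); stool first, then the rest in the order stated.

stool();
translate([0, 0, 421]) spool();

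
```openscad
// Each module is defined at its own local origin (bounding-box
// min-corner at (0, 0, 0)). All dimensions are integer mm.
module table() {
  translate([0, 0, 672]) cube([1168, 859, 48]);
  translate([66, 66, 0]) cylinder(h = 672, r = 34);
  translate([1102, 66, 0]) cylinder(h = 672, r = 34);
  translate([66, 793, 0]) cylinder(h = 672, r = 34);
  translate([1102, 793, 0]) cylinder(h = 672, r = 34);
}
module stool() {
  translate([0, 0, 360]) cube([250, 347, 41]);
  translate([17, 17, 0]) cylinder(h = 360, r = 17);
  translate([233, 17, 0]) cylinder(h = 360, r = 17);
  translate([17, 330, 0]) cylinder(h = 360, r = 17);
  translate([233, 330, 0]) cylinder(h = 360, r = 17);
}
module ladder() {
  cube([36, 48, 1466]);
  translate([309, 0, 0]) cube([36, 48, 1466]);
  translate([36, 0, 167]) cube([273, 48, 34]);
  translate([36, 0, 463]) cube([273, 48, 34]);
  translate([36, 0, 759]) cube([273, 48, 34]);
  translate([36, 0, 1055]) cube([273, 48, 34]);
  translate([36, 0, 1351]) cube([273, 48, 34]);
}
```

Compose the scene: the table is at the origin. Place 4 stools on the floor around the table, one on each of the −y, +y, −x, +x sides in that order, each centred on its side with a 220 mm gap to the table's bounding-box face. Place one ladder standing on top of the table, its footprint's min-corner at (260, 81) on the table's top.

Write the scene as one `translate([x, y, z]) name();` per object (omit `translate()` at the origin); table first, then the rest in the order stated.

table();
translate([459, -567, 0]) stool();
translate([459, 1079, 0]) stool();
translate([-470, 256, 0]) stool();
translate([1388, 256, 0]) stool();
translate([260, 81, 720]) ladder();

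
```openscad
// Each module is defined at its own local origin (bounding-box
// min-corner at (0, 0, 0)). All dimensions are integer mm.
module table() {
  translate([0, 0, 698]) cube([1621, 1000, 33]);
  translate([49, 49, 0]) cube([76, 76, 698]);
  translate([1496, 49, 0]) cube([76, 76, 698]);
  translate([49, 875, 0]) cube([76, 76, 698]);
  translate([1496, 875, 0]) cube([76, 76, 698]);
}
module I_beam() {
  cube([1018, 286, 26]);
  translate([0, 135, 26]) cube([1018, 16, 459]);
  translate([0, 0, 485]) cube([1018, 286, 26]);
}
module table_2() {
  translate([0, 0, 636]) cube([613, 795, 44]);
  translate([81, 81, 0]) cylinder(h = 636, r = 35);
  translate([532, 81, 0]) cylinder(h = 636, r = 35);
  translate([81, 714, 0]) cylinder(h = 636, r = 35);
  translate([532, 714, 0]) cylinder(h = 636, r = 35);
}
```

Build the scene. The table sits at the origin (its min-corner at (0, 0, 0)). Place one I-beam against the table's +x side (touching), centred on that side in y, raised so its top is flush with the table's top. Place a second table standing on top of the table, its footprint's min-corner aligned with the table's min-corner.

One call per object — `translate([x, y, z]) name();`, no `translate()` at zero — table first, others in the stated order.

table();
translate([1621, 357, 220]) I_beam();
translate([0, 0, 731]) table_2();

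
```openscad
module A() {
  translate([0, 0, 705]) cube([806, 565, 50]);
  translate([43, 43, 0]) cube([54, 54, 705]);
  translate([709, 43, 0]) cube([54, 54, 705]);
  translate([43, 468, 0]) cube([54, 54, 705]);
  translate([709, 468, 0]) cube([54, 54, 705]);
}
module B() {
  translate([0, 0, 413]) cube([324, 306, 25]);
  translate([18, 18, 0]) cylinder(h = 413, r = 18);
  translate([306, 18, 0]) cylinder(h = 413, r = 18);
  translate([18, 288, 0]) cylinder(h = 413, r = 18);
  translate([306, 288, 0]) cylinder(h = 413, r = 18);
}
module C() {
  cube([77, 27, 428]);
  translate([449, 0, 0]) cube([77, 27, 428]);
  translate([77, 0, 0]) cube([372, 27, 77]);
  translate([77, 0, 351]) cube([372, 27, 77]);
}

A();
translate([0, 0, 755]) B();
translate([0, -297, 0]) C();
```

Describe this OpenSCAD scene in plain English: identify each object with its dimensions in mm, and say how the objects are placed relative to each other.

A is a table: top 806 mm (x) × 565 mm (y), 50 mm thick, upper face at z = 755 mm, on four 54×54 mm square legs, each inset 43 mm from the nearest pair of top edges, running from z = 0 to the bottom of the top.

B is a four-legged stool. The seat is a 324×306×25 mm slab whose top surface is at z = 438 mm; four round legs, each 36 mm in diameter, run from the floor (z = 0) to the underside of the seat, each leg's axis is inset half a diameter from the nearest pair of seat edges (so the leg's bounding box is flush with the corner).

C is a rectangular picture frame lying in the x–z plane (depth along y). The opening is 372 mm wide (x) by 274 mm tall (z), surrounded by a border 77 mm wide on all four sides. The frame is 27 mm deep and is made of two full-height vertical stiles with two horizontal rails fitted between them.

The stool is on top of the table. The picture frame is on the floor beside the table on its −y side.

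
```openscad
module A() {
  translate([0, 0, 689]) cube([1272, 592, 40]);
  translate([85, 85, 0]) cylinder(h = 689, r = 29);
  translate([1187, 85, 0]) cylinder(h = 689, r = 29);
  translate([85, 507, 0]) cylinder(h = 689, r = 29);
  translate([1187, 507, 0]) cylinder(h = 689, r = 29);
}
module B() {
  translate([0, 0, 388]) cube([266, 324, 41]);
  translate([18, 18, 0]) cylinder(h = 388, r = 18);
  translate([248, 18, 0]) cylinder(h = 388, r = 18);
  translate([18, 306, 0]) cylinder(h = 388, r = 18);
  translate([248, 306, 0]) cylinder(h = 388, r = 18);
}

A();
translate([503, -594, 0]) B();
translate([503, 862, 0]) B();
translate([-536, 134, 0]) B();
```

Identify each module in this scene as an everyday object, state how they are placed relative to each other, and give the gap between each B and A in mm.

Each stool's nearest face is 270 mm from the table's bounding box.

A is a table. B is a stool. Three stools sit around the table at the −y, +y, −x sides. The gap between each stool and the table is 270 mm.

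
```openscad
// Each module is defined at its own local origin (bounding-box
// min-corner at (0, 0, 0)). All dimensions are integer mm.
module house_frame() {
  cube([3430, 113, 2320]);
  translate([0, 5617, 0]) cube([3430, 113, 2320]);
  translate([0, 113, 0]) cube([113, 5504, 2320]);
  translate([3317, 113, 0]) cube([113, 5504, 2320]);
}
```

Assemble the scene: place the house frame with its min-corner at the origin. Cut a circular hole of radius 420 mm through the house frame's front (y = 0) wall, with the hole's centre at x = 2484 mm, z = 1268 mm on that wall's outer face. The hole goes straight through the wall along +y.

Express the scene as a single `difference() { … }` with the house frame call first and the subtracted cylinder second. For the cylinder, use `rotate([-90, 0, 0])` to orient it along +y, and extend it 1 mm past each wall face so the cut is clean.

difference() {
  house_frame();
  translate([2484, -1, 1268]) rotate([-90, 0, 0]) cylinder(h = 115, r = 420);
}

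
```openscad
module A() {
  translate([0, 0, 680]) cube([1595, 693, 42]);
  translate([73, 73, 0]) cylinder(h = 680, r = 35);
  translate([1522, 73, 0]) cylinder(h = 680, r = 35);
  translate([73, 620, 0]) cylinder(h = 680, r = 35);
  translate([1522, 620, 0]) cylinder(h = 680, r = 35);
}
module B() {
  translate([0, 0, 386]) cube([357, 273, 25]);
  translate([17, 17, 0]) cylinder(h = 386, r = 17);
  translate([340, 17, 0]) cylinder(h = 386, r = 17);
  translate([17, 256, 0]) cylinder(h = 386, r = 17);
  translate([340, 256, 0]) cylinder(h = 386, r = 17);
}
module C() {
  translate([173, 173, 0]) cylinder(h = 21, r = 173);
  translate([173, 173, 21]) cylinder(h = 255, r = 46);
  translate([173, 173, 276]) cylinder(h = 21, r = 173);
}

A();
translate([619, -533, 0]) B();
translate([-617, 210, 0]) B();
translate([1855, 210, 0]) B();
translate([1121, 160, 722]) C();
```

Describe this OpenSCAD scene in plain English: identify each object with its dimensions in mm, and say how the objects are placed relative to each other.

A is a table: top 1595 mm (x) × 693 mm (y), 42 mm thick, upper face at z = 722 mm, on four round legs of 70 mm diameter, each leg's bounding box inset 38 mm from the nearest pair of top edges, running from z = 0 to the bottom of the top.

B is a simple wooden stool: a rectangular seat 357 mm (x) by 273 mm (y), 25 mm thick, top face at z = 411 mm, on four round legs, each 34 mm in diameter. The legs rest on z = 0, each leg's axis is inset half a diameter from the nearest pair of seat edges (so the leg's bounding box is flush with the corner).

C is a spool: two coaxial disc flanges of radius 173 mm and thickness 21 mm, joined by a core cylinder of radius 46 mm and height 255 mm. The lower flange rests on z = 0 and the three cylinders share a vertical axis.

Three stools sit around the table at the −y, −x, +x sides. The spool is on top of the table.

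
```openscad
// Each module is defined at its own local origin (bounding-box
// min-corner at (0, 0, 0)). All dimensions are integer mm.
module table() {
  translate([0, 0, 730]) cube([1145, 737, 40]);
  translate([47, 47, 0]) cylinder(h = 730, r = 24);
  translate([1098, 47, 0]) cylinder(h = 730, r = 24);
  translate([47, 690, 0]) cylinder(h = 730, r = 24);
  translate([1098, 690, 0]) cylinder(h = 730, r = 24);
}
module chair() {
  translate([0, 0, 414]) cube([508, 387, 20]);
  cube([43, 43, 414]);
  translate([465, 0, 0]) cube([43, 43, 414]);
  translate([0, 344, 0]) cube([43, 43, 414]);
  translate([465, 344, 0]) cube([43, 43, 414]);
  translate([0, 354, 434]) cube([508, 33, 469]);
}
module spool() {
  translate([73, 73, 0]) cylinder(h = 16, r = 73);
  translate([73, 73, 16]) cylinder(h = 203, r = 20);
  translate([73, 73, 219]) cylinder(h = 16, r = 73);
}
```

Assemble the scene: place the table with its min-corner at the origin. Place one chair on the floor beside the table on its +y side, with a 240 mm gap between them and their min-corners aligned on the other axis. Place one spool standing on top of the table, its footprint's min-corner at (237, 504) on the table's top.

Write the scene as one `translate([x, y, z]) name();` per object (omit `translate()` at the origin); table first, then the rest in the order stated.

table();
translate([0, 977, 0]) chair();
translate([237, 504, 770]) spool();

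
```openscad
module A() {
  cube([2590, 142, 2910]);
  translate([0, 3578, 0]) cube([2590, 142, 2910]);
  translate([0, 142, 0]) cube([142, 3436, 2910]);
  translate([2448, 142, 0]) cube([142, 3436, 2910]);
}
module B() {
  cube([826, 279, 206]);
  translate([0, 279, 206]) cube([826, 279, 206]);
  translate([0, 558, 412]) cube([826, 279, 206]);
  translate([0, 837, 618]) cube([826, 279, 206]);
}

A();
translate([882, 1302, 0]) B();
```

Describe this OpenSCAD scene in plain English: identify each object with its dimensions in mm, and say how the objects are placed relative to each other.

A is a box-shaped house frame (walls only): outside footprint 2590×3720 mm, wall height 2910 mm, wall thickness 142 mm. The two y-facing walls run the full x-width; the two x-facing walls fit between the inner faces of the y-facing walls.

B is a straight staircase of 4 solid steps. Each step is 826 mm wide (x), 279 mm deep (y, the going) and 206 mm tall (the rise). The first step rests on the floor; each subsequent step sits one going further in +y and one rise higher in +z, directly behind and above the previous step with no overlap.

The staircase sits inside the house frame, centred.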